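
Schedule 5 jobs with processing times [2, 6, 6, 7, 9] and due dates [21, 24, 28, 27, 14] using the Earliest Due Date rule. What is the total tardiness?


Sort by due date (EDD order): [(9, 14), (2, 21), (6, 24), (7, 27), (6, 28)]
Compute completion times and tardiness:
  Job 1: p=9, d=14, C=9, tardiness=max(0,9-14)=0
  Job 2: p=2, d=21, C=11, tardiness=max(0,11-21)=0
  Job 3: p=6, d=24, C=17, tardiness=max(0,17-24)=0
  Job 4: p=7, d=27, C=24, tardiness=max(0,24-27)=0
  Job 5: p=6, d=28, C=30, tardiness=max(0,30-28)=2
Total tardiness = 2

2


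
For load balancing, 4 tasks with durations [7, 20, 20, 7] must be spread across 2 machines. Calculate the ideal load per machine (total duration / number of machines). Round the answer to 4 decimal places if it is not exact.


Total processing time = 7 + 20 + 20 + 7 = 54
Number of machines = 2
Ideal balanced load = 54 / 2 = 27.0

27.0


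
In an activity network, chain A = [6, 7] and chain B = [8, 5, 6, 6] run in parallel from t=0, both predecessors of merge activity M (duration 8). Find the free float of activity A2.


ES(A2) = sum of predecessors on chain A = 6
EF(A2) = ES + duration = 6 + 7 = 13
Successor of A2 is M. ES(M) = max(sum(A), sum(B)) = max(13, 25) = 25
Free float = ES(successor) - EF(current) = 25 - 13 = 12

12


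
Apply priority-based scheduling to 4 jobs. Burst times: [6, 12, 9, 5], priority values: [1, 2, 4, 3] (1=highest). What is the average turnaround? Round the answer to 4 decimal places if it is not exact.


Sort by priority (ascending = highest first):
Order: [(1, 6), (2, 12), (3, 5), (4, 9)]
Completion times:
  Priority 1, burst=6, C=6
  Priority 2, burst=12, C=18
  Priority 3, burst=5, C=23
  Priority 4, burst=9, C=32
Average turnaround = 79/4 = 19.75

19.75


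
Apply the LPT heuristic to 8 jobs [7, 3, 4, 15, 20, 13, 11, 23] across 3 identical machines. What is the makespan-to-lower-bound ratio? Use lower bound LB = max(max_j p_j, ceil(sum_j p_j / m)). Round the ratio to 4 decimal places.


LPT order: [23, 20, 15, 13, 11, 7, 4, 3]
Machine loads after assignment: [33, 31, 32]
LPT makespan = 33
Lower bound = max(max_job, ceil(total/3)) = max(23, 32) = 32
Ratio = 33 / 32 = 1.0313

1.0313


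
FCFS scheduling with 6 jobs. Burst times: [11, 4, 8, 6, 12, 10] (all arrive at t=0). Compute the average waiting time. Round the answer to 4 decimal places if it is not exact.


FCFS order (as given): [11, 4, 8, 6, 12, 10]
Waiting times:
  Job 1: wait = 0
  Job 2: wait = 11
  Job 3: wait = 15
  Job 4: wait = 23
  Job 5: wait = 29
  Job 6: wait = 41
Sum of waiting times = 119
Average waiting time = 119/6 = 19.8333

19.8333


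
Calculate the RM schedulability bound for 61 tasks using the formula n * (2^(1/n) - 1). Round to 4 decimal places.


Compute 2^(1/61) = 1.0114278734
Subtract 1: 1.0114278734 - 1 = 0.0114278734
Multiply by n: 61 * 0.0114278734 = 0.6971002774
Round to 4 dp: 0.6971

0.6971


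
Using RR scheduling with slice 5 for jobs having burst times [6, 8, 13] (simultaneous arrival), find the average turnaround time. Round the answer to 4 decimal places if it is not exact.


Time quantum = 5
Execution trace:
  J1 runs 5 units, time = 5
  J2 runs 5 units, time = 10
  J3 runs 5 units, time = 15
  J1 runs 1 units, time = 16
  J2 runs 3 units, time = 19
  J3 runs 5 units, time = 24
  J3 runs 3 units, time = 27
Finish times: [16, 19, 27]
Average turnaround = 62/3 = 20.6667

20.6667


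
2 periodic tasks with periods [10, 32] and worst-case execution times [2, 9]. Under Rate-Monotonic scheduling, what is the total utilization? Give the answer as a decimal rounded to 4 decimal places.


Compute individual utilizations (exact fractions):
  Task 1: C/T = 2/10 = 1/5 (approx. 0.2)
  Task 2: C/T = 9/32 (approx. 0.2813)
Total utilization U = 1/5 + 9/32 = 77/160
Rounded to 4 decimal places: U = 0.4813
RM (Liu & Layland) bound for 2 tasks = 0.828427; compare with U = 77/160 (approx. 0.481250)
U <= bound, so schedulable by RM sufficient condition.

0.4813


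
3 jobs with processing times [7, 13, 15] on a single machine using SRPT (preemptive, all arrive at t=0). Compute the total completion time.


Since all jobs arrive at t=0, SRPT equals SPT ordering.
SPT order: [7, 13, 15]
Completion times:
  Job 1: p=7, C=7
  Job 2: p=13, C=20
  Job 3: p=15, C=35
Total completion time = 7 + 20 + 35 = 62

62


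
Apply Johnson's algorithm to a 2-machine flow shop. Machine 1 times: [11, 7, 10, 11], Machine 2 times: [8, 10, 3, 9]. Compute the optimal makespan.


Apply Johnson's rule:
  Group 1 (a <= b): [(2, 7, 10)]
  Group 2 (a > b): [(4, 11, 9), (1, 11, 8), (3, 10, 3)]
Optimal job order: [2, 4, 1, 3]
Schedule:
  Job 2: M1 done at 7, M2 done at 17
  Job 4: M1 done at 18, M2 done at 27
  Job 1: M1 done at 29, M2 done at 37
  Job 3: M1 done at 39, M2 done at 42
Makespan = 42

42


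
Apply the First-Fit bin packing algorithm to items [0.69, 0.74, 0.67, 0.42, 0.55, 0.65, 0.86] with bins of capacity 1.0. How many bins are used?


Place items sequentially using First-Fit:
  Item 0.69 -> new Bin 1
  Item 0.74 -> new Bin 2
  Item 0.67 -> new Bin 3
  Item 0.42 -> new Bin 4
  Item 0.55 -> Bin 4 (now 0.97)
  Item 0.65 -> new Bin 5
  Item 0.86 -> new Bin 6
Total bins used = 6

6


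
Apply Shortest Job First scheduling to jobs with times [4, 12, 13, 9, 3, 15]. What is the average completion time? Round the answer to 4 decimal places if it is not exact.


SJF order (ascending): [3, 4, 9, 12, 13, 15]
Completion times:
  Job 1: burst=3, C=3
  Job 2: burst=4, C=7
  Job 3: burst=9, C=16
  Job 4: burst=12, C=28
  Job 5: burst=13, C=41
  Job 6: burst=15, C=56
Average completion = 151/6 = 25.1667

25.1667


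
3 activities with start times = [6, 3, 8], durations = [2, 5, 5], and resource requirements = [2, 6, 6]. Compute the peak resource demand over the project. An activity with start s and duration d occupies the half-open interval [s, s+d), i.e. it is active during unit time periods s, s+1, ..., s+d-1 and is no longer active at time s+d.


Each activity i is active on [start_i, start_i + duration_i).
Compute total resource usage per time slot:
  t=0: active resources = [], total = 0
  t=1: active resources = [], total = 0
  t=2: active resources = [], total = 0
  t=3: active resources = [6], total = 6
  t=4: active resources = [6], total = 6
  t=5: active resources = [6], total = 6
  t=6: active resources = [2, 6], total = 8
  t=7: active resources = [2, 6], total = 8
  t=8: active resources = [6], total = 6
  t=9: active resources = [6], total = 6
  t=10: active resources = [6], total = 6
  t=11: active resources = [6], total = 6
  t=12: active resources = [6], total = 6
Peak resource demand = 8

8


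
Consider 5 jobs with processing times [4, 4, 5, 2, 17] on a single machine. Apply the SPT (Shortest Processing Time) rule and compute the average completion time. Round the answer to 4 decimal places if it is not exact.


Sort jobs by processing time (SPT order): [2, 4, 4, 5, 17]
Compute completion times sequentially:
  Job 1: processing = 2, completes at 2
  Job 2: processing = 4, completes at 6
  Job 3: processing = 4, completes at 10
  Job 4: processing = 5, completes at 15
  Job 5: processing = 17, completes at 32
Sum of completion times = 65
Average completion time = 65/5 = 13.0

13.0


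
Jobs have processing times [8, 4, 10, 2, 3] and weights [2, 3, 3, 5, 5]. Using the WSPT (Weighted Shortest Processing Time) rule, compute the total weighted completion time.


Compute p/w ratios and sort ascending (WSPT): [(2, 5), (3, 5), (4, 3), (10, 3), (8, 2)]
Compute weighted completion times:
  Job (p=2,w=5): C=2, w*C=5*2=10
  Job (p=3,w=5): C=5, w*C=5*5=25
  Job (p=4,w=3): C=9, w*C=3*9=27
  Job (p=10,w=3): C=19, w*C=3*19=57
  Job (p=8,w=2): C=27, w*C=2*27=54
Total weighted completion time = 173

173


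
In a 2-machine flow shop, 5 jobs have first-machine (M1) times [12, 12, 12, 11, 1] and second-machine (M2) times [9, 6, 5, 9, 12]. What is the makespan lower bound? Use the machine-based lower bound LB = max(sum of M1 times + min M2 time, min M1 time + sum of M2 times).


LB1 = sum(M1 times) + min(M2 times) = 48 + 5 = 53
LB2 = min(M1 times) + sum(M2 times) = 1 + 41 = 42
Lower bound = max(LB1, LB2) = max(53, 42) = 53

53


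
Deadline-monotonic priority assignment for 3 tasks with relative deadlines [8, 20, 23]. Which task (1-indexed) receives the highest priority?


Sort tasks by relative deadline (ascending):
  Task 1: deadline = 8
  Task 2: deadline = 20
  Task 3: deadline = 23
Priority order (highest first): [1, 2, 3]
Highest priority task = 1

1


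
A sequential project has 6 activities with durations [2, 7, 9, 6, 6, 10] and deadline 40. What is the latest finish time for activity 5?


LF(activity 5) = deadline - sum of successor durations
Successors: activities 6 through 6 with durations [10]
Sum of successor durations = 10
LF = 40 - 10 = 30

30


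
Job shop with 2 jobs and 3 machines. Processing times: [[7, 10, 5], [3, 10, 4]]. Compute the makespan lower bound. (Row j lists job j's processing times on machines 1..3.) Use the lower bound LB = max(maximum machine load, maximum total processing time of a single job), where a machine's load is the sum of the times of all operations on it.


Machine loads:
  Machine 1: 7 + 3 = 10
  Machine 2: 10 + 10 = 20
  Machine 3: 5 + 4 = 9
Max machine load = 20
Job totals:
  Job 1: 22
  Job 2: 17
Max job total = 22
Lower bound = max(20, 22) = 22

22


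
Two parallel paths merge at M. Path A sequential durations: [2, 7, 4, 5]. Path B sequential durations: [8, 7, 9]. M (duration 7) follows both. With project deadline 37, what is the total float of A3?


Forward pass: ES(A3) = sum of predecessors on chain A = 9
EF = ES + duration = 9 + 4 = 13
Backward pass: LF(M) = deadline = 37; LS(M) = 37 - 7 = 30
LF(A3) = LS(M) - sum(successors on chain A) = 30 - 5 = 25
LS = LF - duration = 25 - 4 = 21
Total float = LS - ES = 21 - 9 = 12

12


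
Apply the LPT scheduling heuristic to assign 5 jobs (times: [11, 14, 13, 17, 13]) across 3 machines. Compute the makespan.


Sort jobs in decreasing order (LPT): [17, 14, 13, 13, 11]
Assign each job to the least loaded machine:
  Machine 1: jobs [17], load = 17
  Machine 2: jobs [14, 11], load = 25
  Machine 3: jobs [13, 13], load = 26
Makespan = max load = 26

26


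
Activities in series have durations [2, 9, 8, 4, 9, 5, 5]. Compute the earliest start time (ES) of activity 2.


Activity 2 starts after activities 1 through 1 complete.
Predecessor durations: [2]
ES = 2 = 2

2


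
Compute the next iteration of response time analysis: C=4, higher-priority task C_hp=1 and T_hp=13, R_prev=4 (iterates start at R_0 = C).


R_next = C + ceil(R_prev / T_hp) * C_hp
ceil(4 / 13) = ceil(0.3077) = 1
Interference = 1 * 1 = 1
R_next = 4 + 1 = 5

5


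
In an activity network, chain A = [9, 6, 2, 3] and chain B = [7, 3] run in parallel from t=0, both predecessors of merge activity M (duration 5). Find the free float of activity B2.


ES(B2) = sum of predecessors on chain B = 7
EF(B2) = ES + duration = 7 + 3 = 10
Successor of B2 is M. ES(M) = max(sum(A), sum(B)) = max(20, 10) = 20
Free float = ES(successor) - EF(current) = 20 - 10 = 10

10


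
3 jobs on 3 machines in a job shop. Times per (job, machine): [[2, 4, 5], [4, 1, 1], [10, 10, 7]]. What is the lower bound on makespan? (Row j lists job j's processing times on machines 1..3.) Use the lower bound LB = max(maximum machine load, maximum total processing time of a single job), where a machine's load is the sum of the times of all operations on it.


Machine loads:
  Machine 1: 2 + 4 + 10 = 16
  Machine 2: 4 + 1 + 10 = 15
  Machine 3: 5 + 1 + 7 = 13
Max machine load = 16
Job totals:
  Job 1: 11
  Job 2: 6
  Job 3: 27
Max job total = 27
Lower bound = max(16, 27) = 27

27


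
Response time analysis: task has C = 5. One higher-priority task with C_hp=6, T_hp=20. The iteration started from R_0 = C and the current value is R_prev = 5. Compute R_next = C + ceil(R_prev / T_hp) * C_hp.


R_next = C + ceil(R_prev / T_hp) * C_hp
ceil(5 / 20) = ceil(0.25) = 1
Interference = 1 * 6 = 6
R_next = 5 + 6 = 11

11


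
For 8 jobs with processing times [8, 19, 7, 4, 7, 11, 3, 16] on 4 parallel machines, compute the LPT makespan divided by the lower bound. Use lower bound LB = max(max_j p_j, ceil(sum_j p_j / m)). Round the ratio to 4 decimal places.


LPT order: [19, 16, 11, 8, 7, 7, 4, 3]
Machine loads after assignment: [19, 19, 18, 19]
LPT makespan = 19
Lower bound = max(max_job, ceil(total/4)) = max(19, 19) = 19
Ratio = 19 / 19 = 1.0

1.0


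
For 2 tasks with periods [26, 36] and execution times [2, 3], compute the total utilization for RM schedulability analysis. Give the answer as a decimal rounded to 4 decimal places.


Compute individual utilizations (exact fractions):
  Task 1: C/T = 2/26 = 1/13 (approx. 0.0769)
  Task 2: C/T = 3/36 = 1/12 (approx. 0.0833)
Total utilization U = 1/13 + 1/12 = 25/156
Rounded to 4 decimal places: U = 0.1603
RM (Liu & Layland) bound for 2 tasks = 0.828427; compare with U = 25/156 (approx. 0.160256)
U <= bound, so schedulable by RM sufficient condition.

0.1603


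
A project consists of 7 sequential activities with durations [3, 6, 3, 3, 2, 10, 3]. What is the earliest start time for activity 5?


Activity 5 starts after activities 1 through 4 complete.
Predecessor durations: [3, 6, 3, 3]
ES = 3 + 6 + 3 + 3 = 15

15


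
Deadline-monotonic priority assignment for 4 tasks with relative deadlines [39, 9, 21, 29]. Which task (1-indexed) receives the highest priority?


Sort tasks by relative deadline (ascending):
  Task 2: deadline = 9
  Task 3: deadline = 21
  Task 4: deadline = 29
  Task 1: deadline = 39
Priority order (highest first): [2, 3, 4, 1]
Highest priority task = 2

2


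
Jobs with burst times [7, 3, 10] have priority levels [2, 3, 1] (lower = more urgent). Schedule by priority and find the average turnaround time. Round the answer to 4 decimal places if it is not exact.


Sort by priority (ascending = highest first):
Order: [(1, 10), (2, 7), (3, 3)]
Completion times:
  Priority 1, burst=10, C=10
  Priority 2, burst=7, C=17
  Priority 3, burst=3, C=20
Average turnaround = 47/3 = 15.6667

15.6667


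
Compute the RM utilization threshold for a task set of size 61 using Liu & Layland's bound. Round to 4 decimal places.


Compute 2^(1/61) = 1.0114278734
Subtract 1: 1.0114278734 - 1 = 0.0114278734
Multiply by n: 61 * 0.0114278734 = 0.6971002774
Round to 4 dp: 0.6971

0.6971


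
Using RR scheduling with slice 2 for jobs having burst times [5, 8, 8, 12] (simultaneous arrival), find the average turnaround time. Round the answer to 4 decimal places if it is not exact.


Time quantum = 2
Execution trace:
  J1 runs 2 units, time = 2
  J2 runs 2 units, time = 4
  J3 runs 2 units, time = 6
  J4 runs 2 units, time = 8
  J1 runs 2 units, time = 10
  J2 runs 2 units, time = 12
  J3 runs 2 units, time = 14
  J4 runs 2 units, time = 16
  J1 runs 1 units, time = 17
  J2 runs 2 units, time = 19
  J3 runs 2 units, time = 21
  J4 runs 2 units, time = 23
  J2 runs 2 units, time = 25
  J3 runs 2 units, time = 27
  J4 runs 2 units, time = 29
  J4 runs 2 units, time = 31
  J4 runs 2 units, time = 33
Finish times: [17, 25, 27, 33]
Average turnaround = 102/4 = 25.5

25.5


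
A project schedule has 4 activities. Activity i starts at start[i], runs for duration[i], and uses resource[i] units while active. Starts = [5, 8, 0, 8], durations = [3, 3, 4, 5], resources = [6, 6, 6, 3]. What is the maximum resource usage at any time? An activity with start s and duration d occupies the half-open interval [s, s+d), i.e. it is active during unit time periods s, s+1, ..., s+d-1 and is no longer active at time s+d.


Each activity i is active on [start_i, start_i + duration_i).
Compute total resource usage per time slot:
  t=0: active resources = [6], total = 6
  t=1: active resources = [6], total = 6
  t=2: active resources = [6], total = 6
  t=3: active resources = [6], total = 6
  t=4: active resources = [], total = 0
  t=5: active resources = [6], total = 6
  t=6: active resources = [6], total = 6
  t=7: active resources = [6], total = 6
  t=8: active resources = [6, 3], total = 9
  t=9: active resources = [6, 3], total = 9
  t=10: active resources = [6, 3], total = 9
  t=11: active resources = [3], total = 3
  t=12: active resources = [3], total = 3
Peak resource demand = 9

9


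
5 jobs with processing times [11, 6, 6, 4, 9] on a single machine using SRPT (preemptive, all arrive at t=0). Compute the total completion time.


Since all jobs arrive at t=0, SRPT equals SPT ordering.
SPT order: [4, 6, 6, 9, 11]
Completion times:
  Job 1: p=4, C=4
  Job 2: p=6, C=10
  Job 3: p=6, C=16
  Job 4: p=9, C=25
  Job 5: p=11, C=36
Total completion time = 4 + 10 + 16 + 25 + 36 = 91

91


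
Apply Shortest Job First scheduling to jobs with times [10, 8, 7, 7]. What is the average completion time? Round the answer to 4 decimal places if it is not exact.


SJF order (ascending): [7, 7, 8, 10]
Completion times:
  Job 1: burst=7, C=7
  Job 2: burst=7, C=14
  Job 3: burst=8, C=22
  Job 4: burst=10, C=32
Average completion = 75/4 = 18.75

18.75


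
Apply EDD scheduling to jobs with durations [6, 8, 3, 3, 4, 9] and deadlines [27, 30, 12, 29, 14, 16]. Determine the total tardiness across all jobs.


Sort by due date (EDD order): [(3, 12), (4, 14), (9, 16), (6, 27), (3, 29), (8, 30)]
Compute completion times and tardiness:
  Job 1: p=3, d=12, C=3, tardiness=max(0,3-12)=0
  Job 2: p=4, d=14, C=7, tardiness=max(0,7-14)=0
  Job 3: p=9, d=16, C=16, tardiness=max(0,16-16)=0
  Job 4: p=6, d=27, C=22, tardiness=max(0,22-27)=0
  Job 5: p=3, d=29, C=25, tardiness=max(0,25-29)=0
  Job 6: p=8, d=30, C=33, tardiness=max(0,33-30)=3
Total tardiness = 3

3


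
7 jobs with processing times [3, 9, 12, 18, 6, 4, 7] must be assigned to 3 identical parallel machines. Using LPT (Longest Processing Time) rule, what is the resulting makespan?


Sort jobs in decreasing order (LPT): [18, 12, 9, 7, 6, 4, 3]
Assign each job to the least loaded machine:
  Machine 1: jobs [18, 3], load = 21
  Machine 2: jobs [12, 6], load = 18
  Machine 3: jobs [9, 7, 4], load = 20
Makespan = max load = 21

21


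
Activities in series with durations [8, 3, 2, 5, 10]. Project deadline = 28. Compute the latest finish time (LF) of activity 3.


LF(activity 3) = deadline - sum of successor durations
Successors: activities 4 through 5 with durations [5, 10]
Sum of successor durations = 15
LF = 28 - 15 = 13

13


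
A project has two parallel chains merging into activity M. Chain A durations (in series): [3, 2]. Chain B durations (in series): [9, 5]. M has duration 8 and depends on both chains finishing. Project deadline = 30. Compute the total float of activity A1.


Forward pass: ES(A1) = sum of predecessors on chain A = 0
EF = ES + duration = 0 + 3 = 3
Backward pass: LF(M) = deadline = 30; LS(M) = 30 - 8 = 22
LF(A1) = LS(M) - sum(successors on chain A) = 22 - 2 = 20
LS = LF - duration = 20 - 3 = 17
Total float = LS - ES = 17 - 0 = 17

17


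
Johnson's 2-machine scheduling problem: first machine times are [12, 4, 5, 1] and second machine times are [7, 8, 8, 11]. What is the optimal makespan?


Apply Johnson's rule:
  Group 1 (a <= b): [(4, 1, 11), (2, 4, 8), (3, 5, 8)]
  Group 2 (a > b): [(1, 12, 7)]
Optimal job order: [4, 2, 3, 1]
Schedule:
  Job 4: M1 done at 1, M2 done at 12
  Job 2: M1 done at 5, M2 done at 20
  Job 3: M1 done at 10, M2 done at 28
  Job 1: M1 done at 22, M2 done at 35
Makespan = 35

35


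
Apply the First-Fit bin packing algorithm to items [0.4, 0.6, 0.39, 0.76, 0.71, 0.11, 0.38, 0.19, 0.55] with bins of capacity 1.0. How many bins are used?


Place items sequentially using First-Fit:
  Item 0.4 -> new Bin 1
  Item 0.6 -> Bin 1 (now 1.0)
  Item 0.39 -> new Bin 2
  Item 0.76 -> new Bin 3
  Item 0.71 -> new Bin 4
  Item 0.11 -> Bin 2 (now 0.5)
  Item 0.38 -> Bin 2 (now 0.88)
  Item 0.19 -> Bin 3 (now 0.95)
  Item 0.55 -> new Bin 5
Total bins used = 5

5


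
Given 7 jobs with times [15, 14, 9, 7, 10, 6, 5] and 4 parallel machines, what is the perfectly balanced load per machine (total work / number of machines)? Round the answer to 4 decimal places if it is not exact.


Total processing time = 15 + 14 + 9 + 7 + 10 + 6 + 5 = 66
Number of machines = 4
Ideal balanced load = 66 / 4 = 16.5

16.5


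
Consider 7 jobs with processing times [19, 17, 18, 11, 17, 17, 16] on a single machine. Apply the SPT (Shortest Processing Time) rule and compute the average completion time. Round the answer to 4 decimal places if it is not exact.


Sort jobs by processing time (SPT order): [11, 16, 17, 17, 17, 18, 19]
Compute completion times sequentially:
  Job 1: processing = 11, completes at 11
  Job 2: processing = 16, completes at 27
  Job 3: processing = 17, completes at 44
  Job 4: processing = 17, completes at 61
  Job 5: processing = 17, completes at 78
  Job 6: processing = 18, completes at 96
  Job 7: processing = 19, completes at 115
Sum of completion times = 432
Average completion time = 432/7 = 61.7143

61.7143


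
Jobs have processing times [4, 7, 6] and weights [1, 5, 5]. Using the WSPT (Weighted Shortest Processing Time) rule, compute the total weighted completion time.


Compute p/w ratios and sort ascending (WSPT): [(6, 5), (7, 5), (4, 1)]
Compute weighted completion times:
  Job (p=6,w=5): C=6, w*C=5*6=30
  Job (p=7,w=5): C=13, w*C=5*13=65
  Job (p=4,w=1): C=17, w*C=1*17=17
Total weighted completion time = 112

112


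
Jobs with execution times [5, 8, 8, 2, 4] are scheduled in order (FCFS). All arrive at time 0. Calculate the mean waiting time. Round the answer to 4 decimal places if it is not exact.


FCFS order (as given): [5, 8, 8, 2, 4]
Waiting times:
  Job 1: wait = 0
  Job 2: wait = 5
  Job 3: wait = 13
  Job 4: wait = 21
  Job 5: wait = 23
Sum of waiting times = 62
Average waiting time = 62/5 = 12.4

12.4


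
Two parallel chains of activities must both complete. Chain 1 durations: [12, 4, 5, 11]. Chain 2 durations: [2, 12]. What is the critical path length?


Path A total = 12 + 4 + 5 + 11 = 32
Path B total = 2 + 12 = 14
Critical path = longest path = max(32, 14) = 32

32


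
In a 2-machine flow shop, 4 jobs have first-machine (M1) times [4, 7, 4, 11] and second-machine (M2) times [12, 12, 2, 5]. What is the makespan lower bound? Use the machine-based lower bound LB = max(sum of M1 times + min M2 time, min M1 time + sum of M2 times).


LB1 = sum(M1 times) + min(M2 times) = 26 + 2 = 28
LB2 = min(M1 times) + sum(M2 times) = 4 + 31 = 35
Lower bound = max(LB1, LB2) = max(28, 35) = 35

35


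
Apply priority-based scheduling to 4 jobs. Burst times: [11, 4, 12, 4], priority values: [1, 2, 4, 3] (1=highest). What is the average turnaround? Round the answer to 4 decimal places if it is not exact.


Sort by priority (ascending = highest first):
Order: [(1, 11), (2, 4), (3, 4), (4, 12)]
Completion times:
  Priority 1, burst=11, C=11
  Priority 2, burst=4, C=15
  Priority 3, burst=4, C=19
  Priority 4, burst=12, C=31
Average turnaround = 76/4 = 19.0

19.0


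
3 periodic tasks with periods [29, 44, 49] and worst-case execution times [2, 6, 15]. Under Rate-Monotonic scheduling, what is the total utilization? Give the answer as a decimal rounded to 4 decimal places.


Compute individual utilizations (exact fractions):
  Task 1: C/T = 2/29 (approx. 0.069)
  Task 2: C/T = 6/44 = 3/22 (approx. 0.1364)
  Task 3: C/T = 15/49 (approx. 0.3061)
Total utilization U = 2/29 + 3/22 + 15/49 = 15989/31262
Rounded to 4 decimal places: U = 0.5115
RM (Liu & Layland) bound for 3 tasks = 0.779763; compare with U = 15989/31262 (approx. 0.511452)
U <= bound, so schedulable by RM sufficient condition.

0.5115


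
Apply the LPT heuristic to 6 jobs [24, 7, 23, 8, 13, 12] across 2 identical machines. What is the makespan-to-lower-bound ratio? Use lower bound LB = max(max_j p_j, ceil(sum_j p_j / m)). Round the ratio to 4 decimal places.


LPT order: [24, 23, 13, 12, 8, 7]
Machine loads after assignment: [44, 43]
LPT makespan = 44
Lower bound = max(max_job, ceil(total/2)) = max(24, 44) = 44
Ratio = 44 / 44 = 1.0

1.0


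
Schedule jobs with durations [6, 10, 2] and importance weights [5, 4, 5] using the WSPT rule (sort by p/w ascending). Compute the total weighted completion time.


Compute p/w ratios and sort ascending (WSPT): [(2, 5), (6, 5), (10, 4)]
Compute weighted completion times:
  Job (p=2,w=5): C=2, w*C=5*2=10
  Job (p=6,w=5): C=8, w*C=5*8=40
  Job (p=10,w=4): C=18, w*C=4*18=72
Total weighted completion time = 122

122


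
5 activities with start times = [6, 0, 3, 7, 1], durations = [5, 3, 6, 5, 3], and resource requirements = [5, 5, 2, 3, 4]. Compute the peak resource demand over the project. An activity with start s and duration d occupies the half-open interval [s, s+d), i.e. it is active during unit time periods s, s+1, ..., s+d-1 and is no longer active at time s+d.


Each activity i is active on [start_i, start_i + duration_i).
Compute total resource usage per time slot:
  t=0: active resources = [5], total = 5
  t=1: active resources = [5, 4], total = 9
  t=2: active resources = [5, 4], total = 9
  t=3: active resources = [2, 4], total = 6
  t=4: active resources = [2], total = 2
  t=5: active resources = [2], total = 2
  t=6: active resources = [5, 2], total = 7
  t=7: active resources = [5, 2, 3], total = 10
  t=8: active resources = [5, 2, 3], total = 10
  t=9: active resources = [5, 3], total = 8
  t=10: active resources = [5, 3], total = 8
  t=11: active resources = [3], total = 3
Peak resource demand = 10

10


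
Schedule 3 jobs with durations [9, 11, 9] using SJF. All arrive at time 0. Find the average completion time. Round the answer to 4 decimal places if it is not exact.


SJF order (ascending): [9, 9, 11]
Completion times:
  Job 1: burst=9, C=9
  Job 2: burst=9, C=18
  Job 3: burst=11, C=29
Average completion = 56/3 = 18.6667

18.6667


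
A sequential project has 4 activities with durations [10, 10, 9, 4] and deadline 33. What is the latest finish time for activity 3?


LF(activity 3) = deadline - sum of successor durations
Successors: activities 4 through 4 with durations [4]
Sum of successor durations = 4
LF = 33 - 4 = 29

29


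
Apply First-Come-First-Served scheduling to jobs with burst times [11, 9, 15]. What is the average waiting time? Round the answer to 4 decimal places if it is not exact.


FCFS order (as given): [11, 9, 15]
Waiting times:
  Job 1: wait = 0
  Job 2: wait = 11
  Job 3: wait = 20
Sum of waiting times = 31
Average waiting time = 31/3 = 10.3333

10.3333


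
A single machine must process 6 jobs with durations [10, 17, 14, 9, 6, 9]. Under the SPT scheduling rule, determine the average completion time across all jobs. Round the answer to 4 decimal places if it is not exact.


Sort jobs by processing time (SPT order): [6, 9, 9, 10, 14, 17]
Compute completion times sequentially:
  Job 1: processing = 6, completes at 6
  Job 2: processing = 9, completes at 15
  Job 3: processing = 9, completes at 24
  Job 4: processing = 10, completes at 34
  Job 5: processing = 14, completes at 48
  Job 6: processing = 17, completes at 65
Sum of completion times = 192
Average completion time = 192/6 = 32.0

32.0


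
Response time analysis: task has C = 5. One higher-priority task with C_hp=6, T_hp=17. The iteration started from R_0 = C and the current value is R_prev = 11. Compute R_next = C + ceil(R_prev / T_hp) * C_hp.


R_next = C + ceil(R_prev / T_hp) * C_hp
ceil(11 / 17) = ceil(0.6471) = 1
Interference = 1 * 6 = 6
R_next = 5 + 6 = 11
R_next = R_prev, so the iteration has converged (response time = 11).

11


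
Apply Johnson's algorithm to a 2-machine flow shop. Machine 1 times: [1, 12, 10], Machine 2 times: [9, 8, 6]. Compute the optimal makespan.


Apply Johnson's rule:
  Group 1 (a <= b): [(1, 1, 9)]
  Group 2 (a > b): [(2, 12, 8), (3, 10, 6)]
Optimal job order: [1, 2, 3]
Schedule:
  Job 1: M1 done at 1, M2 done at 10
  Job 2: M1 done at 13, M2 done at 21
  Job 3: M1 done at 23, M2 done at 29
Makespan = 29

29


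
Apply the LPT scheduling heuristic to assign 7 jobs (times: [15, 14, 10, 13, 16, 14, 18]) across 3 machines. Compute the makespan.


Sort jobs in decreasing order (LPT): [18, 16, 15, 14, 14, 13, 10]
Assign each job to the least loaded machine:
  Machine 1: jobs [18, 13], load = 31
  Machine 2: jobs [16, 14], load = 30
  Machine 3: jobs [15, 14, 10], load = 39
Makespan = max load = 39

39


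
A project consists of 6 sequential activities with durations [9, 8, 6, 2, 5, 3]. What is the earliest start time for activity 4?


Activity 4 starts after activities 1 through 3 complete.
Predecessor durations: [9, 8, 6]
ES = 9 + 8 + 6 = 23

23


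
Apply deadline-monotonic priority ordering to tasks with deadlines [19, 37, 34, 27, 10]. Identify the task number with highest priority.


Sort tasks by relative deadline (ascending):
  Task 5: deadline = 10
  Task 1: deadline = 19
  Task 4: deadline = 27
  Task 3: deadline = 34
  Task 2: deadline = 37
Priority order (highest first): [5, 1, 4, 3, 2]
Highest priority task = 5

5


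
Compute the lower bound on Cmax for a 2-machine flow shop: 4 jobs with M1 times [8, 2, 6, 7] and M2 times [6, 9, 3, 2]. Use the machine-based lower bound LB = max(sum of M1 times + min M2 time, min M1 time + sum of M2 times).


LB1 = sum(M1 times) + min(M2 times) = 23 + 2 = 25
LB2 = min(M1 times) + sum(M2 times) = 2 + 20 = 22
Lower bound = max(LB1, LB2) = max(25, 22) = 25

25


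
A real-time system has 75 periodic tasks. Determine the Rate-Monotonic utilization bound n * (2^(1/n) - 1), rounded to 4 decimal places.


Compute 2^(1/75) = 1.0092848012
Subtract 1: 1.0092848012 - 1 = 0.0092848012
Multiply by n: 75 * 0.0092848012 = 0.6963600900
Round to 4 dp: 0.6964

0.6964


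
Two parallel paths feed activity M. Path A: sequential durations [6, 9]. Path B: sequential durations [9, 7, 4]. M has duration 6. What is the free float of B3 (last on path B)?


ES(B3) = sum of predecessors on chain B = 16
EF(B3) = ES + duration = 16 + 4 = 20
Successor of B3 is M. ES(M) = max(sum(A), sum(B)) = max(15, 20) = 20
Free float = ES(successor) - EF(current) = 20 - 20 = 0

0


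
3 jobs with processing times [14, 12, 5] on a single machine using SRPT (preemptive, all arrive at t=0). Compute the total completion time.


Since all jobs arrive at t=0, SRPT equals SPT ordering.
SPT order: [5, 12, 14]
Completion times:
  Job 1: p=5, C=5
  Job 2: p=12, C=17
  Job 3: p=14, C=31
Total completion time = 5 + 17 + 31 = 53

53


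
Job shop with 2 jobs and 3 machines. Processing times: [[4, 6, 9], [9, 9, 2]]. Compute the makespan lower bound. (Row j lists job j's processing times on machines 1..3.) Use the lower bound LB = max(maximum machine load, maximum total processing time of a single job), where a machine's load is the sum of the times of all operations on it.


Machine loads:
  Machine 1: 4 + 9 = 13
  Machine 2: 6 + 9 = 15
  Machine 3: 9 + 2 = 11
Max machine load = 15
Job totals:
  Job 1: 19
  Job 2: 20
Max job total = 20
Lower bound = max(15, 20) = 20

20


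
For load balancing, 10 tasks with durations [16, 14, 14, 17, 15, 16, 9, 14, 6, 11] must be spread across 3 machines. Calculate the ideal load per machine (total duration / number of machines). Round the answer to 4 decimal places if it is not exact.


Total processing time = 16 + 14 + 14 + 17 + 15 + 16 + 9 + 14 + 6 + 11 = 132
Number of machines = 3
Ideal balanced load = 132 / 3 = 44.0

44.0


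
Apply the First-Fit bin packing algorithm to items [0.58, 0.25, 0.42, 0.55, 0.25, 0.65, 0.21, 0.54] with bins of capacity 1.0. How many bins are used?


Place items sequentially using First-Fit:
  Item 0.58 -> new Bin 1
  Item 0.25 -> Bin 1 (now 0.83)
  Item 0.42 -> new Bin 2
  Item 0.55 -> Bin 2 (now 0.97)
  Item 0.25 -> new Bin 3
  Item 0.65 -> Bin 3 (now 0.9)
  Item 0.21 -> new Bin 4
  Item 0.54 -> Bin 4 (now 0.75)
Total bins used = 4

4


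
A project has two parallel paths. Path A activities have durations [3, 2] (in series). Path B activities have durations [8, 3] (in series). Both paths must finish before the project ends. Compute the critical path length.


Path A total = 3 + 2 = 5
Path B total = 8 + 3 = 11
Critical path = longest path = max(5, 11) = 11

11


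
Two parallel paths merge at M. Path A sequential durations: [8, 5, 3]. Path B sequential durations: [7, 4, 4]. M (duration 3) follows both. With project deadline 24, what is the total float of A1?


Forward pass: ES(A1) = sum of predecessors on chain A = 0
EF = ES + duration = 0 + 8 = 8
Backward pass: LF(M) = deadline = 24; LS(M) = 24 - 3 = 21
LF(A1) = LS(M) - sum(successors on chain A) = 21 - 8 = 13
LS = LF - duration = 13 - 8 = 5
Total float = LS - ES = 5 - 0 = 5

5


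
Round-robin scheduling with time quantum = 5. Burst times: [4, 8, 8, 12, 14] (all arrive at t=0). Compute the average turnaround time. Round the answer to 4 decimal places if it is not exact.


Time quantum = 5
Execution trace:
  J1 runs 4 units, time = 4
  J2 runs 5 units, time = 9
  J3 runs 5 units, time = 14
  J4 runs 5 units, time = 19
  J5 runs 5 units, time = 24
  J2 runs 3 units, time = 27
  J3 runs 3 units, time = 30
  J4 runs 5 units, time = 35
  J5 runs 5 units, time = 40
  J4 runs 2 units, time = 42
  J5 runs 4 units, time = 46
Finish times: [4, 27, 30, 42, 46]
Average turnaround = 149/5 = 29.8

29.8


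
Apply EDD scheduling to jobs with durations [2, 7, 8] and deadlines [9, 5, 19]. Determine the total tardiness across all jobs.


Sort by due date (EDD order): [(7, 5), (2, 9), (8, 19)]
Compute completion times and tardiness:
  Job 1: p=7, d=5, C=7, tardiness=max(0,7-5)=2
  Job 2: p=2, d=9, C=9, tardiness=max(0,9-9)=0
  Job 3: p=8, d=19, C=17, tardiness=max(0,17-19)=0
Total tardiness = 2

2


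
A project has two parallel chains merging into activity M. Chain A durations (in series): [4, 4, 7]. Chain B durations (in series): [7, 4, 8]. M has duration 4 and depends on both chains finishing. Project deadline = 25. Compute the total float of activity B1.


Forward pass: ES(B1) = sum of predecessors on chain B = 0
EF = ES + duration = 0 + 7 = 7
Backward pass: LF(M) = deadline = 25; LS(M) = 25 - 4 = 21
LF(B1) = LS(M) - sum(successors on chain B) = 21 - 12 = 9
LS = LF - duration = 9 - 7 = 2
Total float = LS - ES = 2 - 0 = 2

2


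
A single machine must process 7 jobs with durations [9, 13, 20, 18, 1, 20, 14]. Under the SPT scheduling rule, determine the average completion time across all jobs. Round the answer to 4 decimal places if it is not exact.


Sort jobs by processing time (SPT order): [1, 9, 13, 14, 18, 20, 20]
Compute completion times sequentially:
  Job 1: processing = 1, completes at 1
  Job 2: processing = 9, completes at 10
  Job 3: processing = 13, completes at 23
  Job 4: processing = 14, completes at 37
  Job 5: processing = 18, completes at 55
  Job 6: processing = 20, completes at 75
  Job 7: processing = 20, completes at 95
Sum of completion times = 296
Average completion time = 296/7 = 42.2857

42.2857


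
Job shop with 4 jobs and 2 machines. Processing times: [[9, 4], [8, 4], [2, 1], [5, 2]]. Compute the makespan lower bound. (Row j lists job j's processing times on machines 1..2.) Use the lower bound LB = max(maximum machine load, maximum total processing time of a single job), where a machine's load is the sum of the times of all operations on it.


Machine loads:
  Machine 1: 9 + 8 + 2 + 5 = 24
  Machine 2: 4 + 4 + 1 + 2 = 11
Max machine load = 24
Job totals:
  Job 1: 13
  Job 2: 12
  Job 3: 3
  Job 4: 7
Max job total = 13
Lower bound = max(24, 13) = 24

24


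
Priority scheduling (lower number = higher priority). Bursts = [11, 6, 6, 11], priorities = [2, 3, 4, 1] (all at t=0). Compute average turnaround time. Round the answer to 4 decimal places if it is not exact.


Sort by priority (ascending = highest first):
Order: [(1, 11), (2, 11), (3, 6), (4, 6)]
Completion times:
  Priority 1, burst=11, C=11
  Priority 2, burst=11, C=22
  Priority 3, burst=6, C=28
  Priority 4, burst=6, C=34
Average turnaround = 95/4 = 23.75

23.75


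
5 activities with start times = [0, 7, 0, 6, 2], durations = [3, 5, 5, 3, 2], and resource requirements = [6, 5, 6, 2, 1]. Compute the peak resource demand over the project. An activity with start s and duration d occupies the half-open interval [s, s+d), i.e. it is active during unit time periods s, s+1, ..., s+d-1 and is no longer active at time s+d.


Each activity i is active on [start_i, start_i + duration_i).
Compute total resource usage per time slot:
  t=0: active resources = [6, 6], total = 12
  t=1: active resources = [6, 6], total = 12
  t=2: active resources = [6, 6, 1], total = 13
  t=3: active resources = [6, 1], total = 7
  t=4: active resources = [6], total = 6
  t=5: active resources = [], total = 0
  t=6: active resources = [2], total = 2
  t=7: active resources = [5, 2], total = 7
  t=8: active resources = [5, 2], total = 7
  t=9: active resources = [5], total = 5
  t=10: active resources = [5], total = 5
  t=11: active resources = [5], total = 5
Peak resource demand = 13

13


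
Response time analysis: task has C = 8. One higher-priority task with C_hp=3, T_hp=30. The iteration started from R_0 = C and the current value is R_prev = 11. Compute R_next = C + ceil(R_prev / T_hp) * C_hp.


R_next = C + ceil(R_prev / T_hp) * C_hp
ceil(11 / 30) = ceil(0.3667) = 1
Interference = 1 * 3 = 3
R_next = 8 + 3 = 11
R_next = R_prev, so the iteration has converged (response time = 11).

11


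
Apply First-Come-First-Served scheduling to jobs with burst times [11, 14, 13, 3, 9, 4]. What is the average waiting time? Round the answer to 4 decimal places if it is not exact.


FCFS order (as given): [11, 14, 13, 3, 9, 4]
Waiting times:
  Job 1: wait = 0
  Job 2: wait = 11
  Job 3: wait = 25
  Job 4: wait = 38
  Job 5: wait = 41
  Job 6: wait = 50
Sum of waiting times = 165
Average waiting time = 165/6 = 27.5

27.5


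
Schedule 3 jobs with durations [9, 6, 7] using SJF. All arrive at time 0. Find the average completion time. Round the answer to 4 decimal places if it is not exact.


SJF order (ascending): [6, 7, 9]
Completion times:
  Job 1: burst=6, C=6
  Job 2: burst=7, C=13
  Job 3: burst=9, C=22
Average completion = 41/3 = 13.6667

13.6667


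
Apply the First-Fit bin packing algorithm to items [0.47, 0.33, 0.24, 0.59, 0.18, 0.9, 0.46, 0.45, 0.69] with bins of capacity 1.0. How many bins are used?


Place items sequentially using First-Fit:
  Item 0.47 -> new Bin 1
  Item 0.33 -> Bin 1 (now 0.8)
  Item 0.24 -> new Bin 2
  Item 0.59 -> Bin 2 (now 0.83)
  Item 0.18 -> Bin 1 (now 0.98)
  Item 0.9 -> new Bin 3
  Item 0.46 -> new Bin 4
  Item 0.45 -> Bin 4 (now 0.91)
  Item 0.69 -> new Bin 5
Total bins used = 5

5


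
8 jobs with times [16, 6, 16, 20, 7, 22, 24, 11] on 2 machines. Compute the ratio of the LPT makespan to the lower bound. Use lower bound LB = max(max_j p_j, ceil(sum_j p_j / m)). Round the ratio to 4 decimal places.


LPT order: [24, 22, 20, 16, 16, 11, 7, 6]
Machine loads after assignment: [62, 60]
LPT makespan = 62
Lower bound = max(max_job, ceil(total/2)) = max(24, 61) = 61
Ratio = 62 / 61 = 1.0164

1.0164


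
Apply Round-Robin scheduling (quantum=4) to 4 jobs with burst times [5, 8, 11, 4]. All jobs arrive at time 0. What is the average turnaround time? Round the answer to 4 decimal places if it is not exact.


Time quantum = 4
Execution trace:
  J1 runs 4 units, time = 4
  J2 runs 4 units, time = 8
  J3 runs 4 units, time = 12
  J4 runs 4 units, time = 16
  J1 runs 1 units, time = 17
  J2 runs 4 units, time = 21
  J3 runs 4 units, time = 25
  J3 runs 3 units, time = 28
Finish times: [17, 21, 28, 16]
Average turnaround = 82/4 = 20.5

20.5


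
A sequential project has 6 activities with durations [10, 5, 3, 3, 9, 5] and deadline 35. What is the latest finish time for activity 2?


LF(activity 2) = deadline - sum of successor durations
Successors: activities 3 through 6 with durations [3, 3, 9, 5]
Sum of successor durations = 20
LF = 35 - 20 = 15

15
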